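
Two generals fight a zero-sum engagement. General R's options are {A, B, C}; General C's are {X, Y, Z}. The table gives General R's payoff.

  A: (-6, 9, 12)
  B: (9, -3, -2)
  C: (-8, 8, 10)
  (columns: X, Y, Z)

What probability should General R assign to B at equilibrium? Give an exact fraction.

Row minima: A → -6, B → -3, C → -8; maximin = -3.
Column maxima: X → 9, Y → 9, Z → 12; minimax = 9.
-3 ≠ 9, so there is no saddle point; optimal play is mixed.
C is strictly dominated by A, so General R never plays it.
Z is strictly dominated by Y (it gives General R strictly more in every row), so General C never plays it.
On the remaining 2×2 (A, B vs X, Y):
Let General R play A with probability p. Expected payoff against X: (-6)p + 9(1−p) = −15p + 9; against Y: 9p + (-3)(1−p) = 12p − 3.
Setting these equal: −15p + 9 = 12p − 3 ⇒ −27p = -12 ⇒ p = 4/9, and the value is (-15)·(4/9) + 9 = 7/3.
For General C: with q = P(X), equating A's and B's payoffs gives −15q + 9 = 12q − 3 ⇒ q = 4/9.

5/9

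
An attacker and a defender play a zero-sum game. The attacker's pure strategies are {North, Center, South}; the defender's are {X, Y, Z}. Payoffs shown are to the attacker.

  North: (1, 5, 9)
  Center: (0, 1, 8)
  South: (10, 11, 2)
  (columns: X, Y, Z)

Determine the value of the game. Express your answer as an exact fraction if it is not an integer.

11/2

Row minima: North → 1, Center → 0, South → 2; maximin = 2.
Column maxima: X → 10, Y → 11, Z → 9; minimax = 9.
2 ≠ 9, so there is no saddle point; optimal play is mixed.
Center is strictly dominated by North, so the attacker never plays it.
Y is strictly dominated by X (it gives the attacker strictly more in every row), so the defender never plays it.
On the remaining 2×2 (North, South vs X, Z):
Let the attacker play North with probability p. Expected payoff against X: 1p + 10(1−p) = −9p + 10; against Z: 9p + 2(1−p) = 7p + 2.
Setting these equal: −9p + 10 = 7p + 2 ⇒ −16p = -8 ⇒ p = 1/2, and the value is (-9)·(1/2) + 10 = 11/2.
For the defender: with q = P(X), equating North's and South's payoffs gives −8q + 9 = 8q + 2 ⇒ q = 7/16.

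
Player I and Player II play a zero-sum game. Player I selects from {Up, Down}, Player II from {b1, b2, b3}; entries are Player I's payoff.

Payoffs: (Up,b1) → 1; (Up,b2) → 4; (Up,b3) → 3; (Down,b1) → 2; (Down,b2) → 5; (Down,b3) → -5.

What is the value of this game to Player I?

Row minima: Up → 1, Down → -5; maximin = 1.
Column maxima: b1 → 2, b2 → 5, b3 → 3; minimax = 2.
1 ≠ 2, so there is no saddle point; optimal play is mixed.
b2 is strictly dominated by b1 (it gives Player I strictly more in every row), so Player II never plays it.
On the remaining 2×2 (Up, Down vs b1, b3):
Let Player I play Up with probability p. Expected payoff against b1: 1p + 2(1−p) = −p + 2; against b3: 3p + (-5)(1−p) = 8p − 5.
Setting these equal: −p + 2 = 8p − 5 ⇒ −9p = -7 ⇒ p = 7/9, and the value is (-1)·(7/9) + 2 = 11/9.
For Player II: with q = P(b1), equating Up's and Down's payoffs gives −2q + 3 = 7q − 5 ⇒ q = 8/9.

11/9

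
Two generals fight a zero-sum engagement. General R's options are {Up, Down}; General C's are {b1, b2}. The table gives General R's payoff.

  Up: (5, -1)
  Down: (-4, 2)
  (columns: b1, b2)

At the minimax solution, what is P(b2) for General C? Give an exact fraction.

3/4

Row minima: Up → -1, Down → -4; maximin = -1.
Column maxima: b1 → 5, b2 → 2; minimax = 2.
-1 ≠ 2, so there is no saddle point; optimal play is mixed.
Let General R play Up with probability p. Expected payoff against b1: 5p + (-4)(1−p) = 9p − 4; against b2: (-1)p + 2(1−p) = −3p + 2.
Setting these equal: 9p − 4 = −3p + 2 ⇒ 12p = 6 ⇒ p = 1/2, and the value is (9)·(1/2) − 4 = 1/2.
For General C: with q = P(b1), equating Up's and Down's payoffs gives 6q − 1 = −6q + 2 ⇒ q = 1/4.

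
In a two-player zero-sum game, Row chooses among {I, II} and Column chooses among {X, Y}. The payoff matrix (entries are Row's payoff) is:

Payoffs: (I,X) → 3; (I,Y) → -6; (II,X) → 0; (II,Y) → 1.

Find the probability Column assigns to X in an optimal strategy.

7/10

Row minima: I → -6, II → 0; maximin = 0.
Column maxima: X → 3, Y → 1; minimax = 1.
0 ≠ 1, so there is no saddle point; optimal play is mixed.
Let Row play I with probability p. Expected payoff against X: 3p + 0(1−p) = 3p; against Y: (-6)p + 1(1−p) = −7p + 1.
Setting these equal: 3p = −7p + 1 ⇒ 10p = 1 ⇒ p = 1/10, and the value is (3)·(1/10) = 3/10.
For Column: with q = P(X), equating I's and II's payoffs gives 9q − 6 = −q + 1 ⇒ q = 7/10.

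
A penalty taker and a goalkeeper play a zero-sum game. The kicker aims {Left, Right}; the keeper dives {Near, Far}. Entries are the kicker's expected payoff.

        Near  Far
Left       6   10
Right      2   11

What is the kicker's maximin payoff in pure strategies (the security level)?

6

Row minima: Left → 6, Right → 2.
The best of these is 6.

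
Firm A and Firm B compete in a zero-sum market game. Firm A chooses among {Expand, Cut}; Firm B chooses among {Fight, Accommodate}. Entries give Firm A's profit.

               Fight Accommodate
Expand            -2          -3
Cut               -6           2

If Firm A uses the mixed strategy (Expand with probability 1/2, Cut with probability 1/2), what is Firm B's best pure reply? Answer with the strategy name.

If Firm B plays Fight, Firm A's expected payoff is (1/2)·(-2) + (1/2)·(-6) = -4.
If Firm B plays Accommodate, Firm A's expected payoff is (1/2)·(-3) + (1/2)·2 = -1/2.
Firm B minimizes Firm A's payoff; the smallest is -4, so the best response is Fight.

Fight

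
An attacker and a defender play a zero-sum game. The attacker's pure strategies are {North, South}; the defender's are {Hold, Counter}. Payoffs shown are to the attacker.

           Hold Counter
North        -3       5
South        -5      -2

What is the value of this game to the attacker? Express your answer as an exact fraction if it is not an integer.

-3

Row minima: North → -3, South → -5; maximin = -3.
Column maxima: Hold → -3, Counter → 5; minimax = -3.
Since maximin = minimax = -3, there is a saddle point and the value is -3.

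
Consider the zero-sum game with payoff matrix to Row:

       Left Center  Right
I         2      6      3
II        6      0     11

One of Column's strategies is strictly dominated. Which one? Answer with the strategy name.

Left holds Row's payoff strictly below Right in every row: 2 < 3, 6 < 11.
So Right is strictly dominated for Column.

Right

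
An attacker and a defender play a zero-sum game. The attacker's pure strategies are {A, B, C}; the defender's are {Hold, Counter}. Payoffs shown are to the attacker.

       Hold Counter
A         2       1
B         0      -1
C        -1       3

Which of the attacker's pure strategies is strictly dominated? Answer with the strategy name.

A gives a strictly higher payoff than B against every column: 2 > 0, 1 > -1.
So B is strictly dominated and the attacker never plays it.

B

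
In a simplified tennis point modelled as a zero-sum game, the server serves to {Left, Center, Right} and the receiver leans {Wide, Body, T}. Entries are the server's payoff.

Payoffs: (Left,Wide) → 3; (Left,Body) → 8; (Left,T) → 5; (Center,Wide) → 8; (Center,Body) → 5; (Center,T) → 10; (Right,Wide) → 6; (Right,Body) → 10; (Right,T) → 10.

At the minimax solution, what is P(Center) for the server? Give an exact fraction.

Row minima: Left → 3, Center → 5, Right → 6; maximin = 6.
Column maxima: Wide → 8, Body → 10, T → 10; minimax = 8.
6 ≠ 8, so there is no saddle point; optimal play is mixed.
Left is strictly dominated by Right, so the server never plays it.
T is strictly dominated by Wide (it gives the server strictly more in every row), so the receiver never plays it.
On the remaining 2×2 (Center, Right vs Wide, Body):
Let the server play Center with probability p. Expected payoff against Wide: 8p + 6(1−p) = 2p + 6; against Body: 5p + 10(1−p) = −5p + 10.
Setting these equal: 2p + 6 = −5p + 10 ⇒ 7p = 4 ⇒ p = 4/7, and the value is (2)·(4/7) + 6 = 50/7.
For the receiver: with q = P(Wide), equating Center's and Right's payoffs gives 3q + 5 = −4q + 10 ⇒ q = 5/7.

4/7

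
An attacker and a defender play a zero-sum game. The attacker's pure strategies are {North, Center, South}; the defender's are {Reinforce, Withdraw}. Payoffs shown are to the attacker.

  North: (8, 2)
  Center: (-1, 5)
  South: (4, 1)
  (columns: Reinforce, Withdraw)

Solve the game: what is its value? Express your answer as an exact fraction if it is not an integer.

7/2

Row minima: North → 2, Center → -1, South → 1; maximin = 2.
Column maxima: Reinforce → 8, Withdraw → 5; minimax = 5.
2 ≠ 5, so there is no saddle point; optimal play is mixed.
South is strictly dominated by North, so the attacker never plays it.
On the remaining 2×2 (North, Center vs Reinforce, Withdraw):
Let the attacker play North with probability p. Expected payoff against Reinforce: 8p + (-1)(1−p) = 9p − 1; against Withdraw: 2p + 5(1−p) = −3p + 5.
Setting these equal: 9p − 1 = −3p + 5 ⇒ 12p = 6 ⇒ p = 1/2, and the value is (9)·(1/2) − 1 = 7/2.
For the defender: with q = P(Reinforce), equating North's and Center's payoffs gives 6q + 2 = −6q + 5 ⇒ q = 1/4.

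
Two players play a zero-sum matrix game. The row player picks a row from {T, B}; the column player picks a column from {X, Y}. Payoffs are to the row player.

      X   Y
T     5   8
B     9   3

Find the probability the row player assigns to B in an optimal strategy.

1/3

Row minima: T → 5, B → 3; maximin = 5.
Column maxima: X → 9, Y → 8; minimax = 8.
5 ≠ 8, so there is no saddle point; optimal play is mixed.
Let the row player play T with probability p. Expected payoff against X: 5p + 9(1−p) = −4p + 9; against Y: 8p + 3(1−p) = 5p + 3.
Setting these equal: −4p + 9 = 5p + 3 ⇒ −9p = -6 ⇒ p = 2/3, and the value is (-4)·(2/3) + 9 = 19/3.
For the column player: with q = P(X), equating T's and B's payoffs gives −3q + 8 = 6q + 3 ⇒ q = 5/9.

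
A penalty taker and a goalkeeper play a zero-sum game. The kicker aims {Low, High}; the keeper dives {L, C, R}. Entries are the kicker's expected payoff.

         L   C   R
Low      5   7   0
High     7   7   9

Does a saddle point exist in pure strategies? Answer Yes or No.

Row minima: Low → 0, High → 7; maximin = 7.
Column maxima: L → 7, C → 7, R → 9; minimax = 7.
maximin = minimax = 7, so a saddle point exists.

Yes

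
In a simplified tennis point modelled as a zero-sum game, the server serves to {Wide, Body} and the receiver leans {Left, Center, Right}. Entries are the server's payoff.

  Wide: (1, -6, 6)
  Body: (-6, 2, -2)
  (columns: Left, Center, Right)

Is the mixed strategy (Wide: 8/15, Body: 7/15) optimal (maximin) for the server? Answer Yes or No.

Yes

Against Left this mix gives (8/15)·1 + (7/15)·(-6) = -34/15.
Against Center this mix gives (8/15)·(-6) + (7/15)·2 = -34/15.
Against Right this mix gives (8/15)·6 + (7/15)·(-2) = 34/15.
All of the receiver's active replies (Left, Center) yield -34/15, and no column does worse for the server. The mix makes the receiver indifferent and guarantees -34/15, so it is optimal.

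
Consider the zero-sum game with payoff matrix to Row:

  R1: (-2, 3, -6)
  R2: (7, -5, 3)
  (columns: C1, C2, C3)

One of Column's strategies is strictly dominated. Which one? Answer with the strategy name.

C3 holds Row's payoff strictly below C1 in every row: -6 < -2, 3 < 7.
So C1 is strictly dominated for Column.

C1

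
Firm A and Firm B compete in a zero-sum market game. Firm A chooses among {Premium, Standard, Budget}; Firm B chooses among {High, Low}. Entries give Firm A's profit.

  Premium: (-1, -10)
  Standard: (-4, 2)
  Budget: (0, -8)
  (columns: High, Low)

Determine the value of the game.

Row minima: Premium → -10, Standard → -4, Budget → -8; maximin = -4.
Column maxima: High → 0, Low → 2; minimax = 0.
-4 ≠ 0, so there is no saddle point; optimal play is mixed.
Premium is strictly dominated by Budget, so Firm A never plays it.
On the remaining 2×2 (Standard, Budget vs High, Low):
Let Firm A play Standard with probability p. Expected payoff against High: (-4)p + 0(1−p) = −4p; against Low: 2p + (-8)(1−p) = 10p − 8.
Setting these equal: −4p = 10p − 8 ⇒ −14p = -8 ⇒ p = 4/7, and the value is (-4)·(4/7) = -16/7.
For Firm B: with q = P(High), equating Standard's and Budget's payoffs gives −6q + 2 = 8q − 8 ⇒ q = 5/7.

-16/7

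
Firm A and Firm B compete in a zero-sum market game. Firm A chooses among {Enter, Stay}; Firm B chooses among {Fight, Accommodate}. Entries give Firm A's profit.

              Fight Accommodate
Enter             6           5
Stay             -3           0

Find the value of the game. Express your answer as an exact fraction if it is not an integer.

5

Row minima: Enter → 5, Stay → -3; maximin = 5.
Column maxima: Fight → 6, Accommodate → 5; minimax = 5.
Since maximin = minimax = 5, there is a saddle point and the value is 5.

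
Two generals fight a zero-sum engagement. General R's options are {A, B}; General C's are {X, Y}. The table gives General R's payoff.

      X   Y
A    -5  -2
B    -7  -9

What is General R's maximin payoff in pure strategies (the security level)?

-5

Row minima: A → -5, B → -9.
The best of these is -5.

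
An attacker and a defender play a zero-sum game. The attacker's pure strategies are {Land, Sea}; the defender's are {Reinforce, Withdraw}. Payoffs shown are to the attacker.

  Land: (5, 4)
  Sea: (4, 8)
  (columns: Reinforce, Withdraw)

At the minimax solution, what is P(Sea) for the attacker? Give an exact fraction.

Row minima: Land → 4, Sea → 4; maximin = 4.
Column maxima: Reinforce → 5, Withdraw → 8; minimax = 5.
4 ≠ 5, so there is no saddle point; optimal play is mixed.
Let the attacker play Land with probability p. Expected payoff against Reinforce: 5p + 4(1−p) = p + 4; against Withdraw: 4p + 8(1−p) = −4p + 8.
Setting these equal: p + 4 = −4p + 8 ⇒ 5p = 4 ⇒ p = 4/5, and the value is (1)·(4/5) + 4 = 24/5.
For the defender: with q = P(Reinforce), equating Land's and Sea's payoffs gives q + 4 = −4q + 8 ⇒ q = 4/5.

1/5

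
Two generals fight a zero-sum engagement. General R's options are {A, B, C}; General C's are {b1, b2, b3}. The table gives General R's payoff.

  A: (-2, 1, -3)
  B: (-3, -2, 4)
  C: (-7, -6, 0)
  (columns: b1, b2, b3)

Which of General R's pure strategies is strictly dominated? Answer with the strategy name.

B gives a strictly higher payoff than C against every column: -3 > -7, -2 > -6, 4 > 0.
So C is strictly dominated and General R never plays it.

C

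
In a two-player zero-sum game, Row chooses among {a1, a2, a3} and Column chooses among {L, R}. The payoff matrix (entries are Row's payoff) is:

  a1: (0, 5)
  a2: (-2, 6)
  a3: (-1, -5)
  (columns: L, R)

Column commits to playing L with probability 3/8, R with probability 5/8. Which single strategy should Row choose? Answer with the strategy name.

a1

Expected payoff of a1: (3/8)·0 + (5/8)·5 = 25/8.
Expected payoff of a2: (3/8)·(-2) + (5/8)·6 = 3.
Expected payoff of a3: (3/8)·(-1) + (5/8)·(-5) = -7/2.
The largest is 25/8, so Row's best response is a1.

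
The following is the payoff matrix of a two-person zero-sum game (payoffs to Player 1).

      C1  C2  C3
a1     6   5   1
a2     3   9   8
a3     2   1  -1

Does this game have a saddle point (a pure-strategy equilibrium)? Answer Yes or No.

No

Row minima: a1 → 1, a2 → 3, a3 → -1; maximin = 3.
Column maxima: C1 → 6, C2 → 9, C3 → 8; minimax = 6.
3 ≠ 6, so no pure-strategy equilibrium exists.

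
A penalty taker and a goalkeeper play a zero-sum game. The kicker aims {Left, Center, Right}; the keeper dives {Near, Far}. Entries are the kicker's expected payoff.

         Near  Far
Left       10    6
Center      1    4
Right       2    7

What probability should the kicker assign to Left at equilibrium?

Row minima: Left → 6, Center → 1, Right → 2; maximin = 6.
Column maxima: Near → 10, Far → 7; minimax = 7.
6 ≠ 7, so there is no saddle point; optimal play is mixed.
Center is strictly dominated by Left, so the kicker never plays it.
On the remaining 2×2 (Left, Right vs Near, Far):
Let the kicker play Left with probability p. Expected payoff against Near: 10p + 2(1−p) = 8p + 2; against Far: 6p + 7(1−p) = −p + 7.
Setting these equal: 8p + 2 = −p + 7 ⇒ 9p = 5 ⇒ p = 5/9, and the value is (8)·(5/9) + 2 = 58/9.
For the keeper: with q = P(Near), equating Left's and Right's payoffs gives 4q + 6 = −5q + 7 ⇒ q = 1/9.

5/9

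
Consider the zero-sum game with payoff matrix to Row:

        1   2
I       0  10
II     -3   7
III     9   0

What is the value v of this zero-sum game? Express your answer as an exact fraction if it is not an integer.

Row minima: I → 0, II → -3, III → 0; maximin = 0.
Column maxima: 1 → 9, 2 → 10; minimax = 9.
0 ≠ 9, so there is no saddle point; optimal play is mixed.
II is strictly dominated by I, so Row never plays it.
On the remaining 2×2 (I, III vs 1, 2):
Let Row play I with probability p. Expected payoff against 1: 0p + 9(1−p) = −9p + 9; against 2: 10p + 0(1−p) = 10p.
Setting these equal: −9p + 9 = 10p ⇒ −19p = -9 ⇒ p = 9/19, and the value is (-9)·(9/19) + 9 = 90/19.
For Column: with q = P(1), equating I's and III's payoffs gives −10q + 10 = 9q ⇒ q = 10/19.

90/19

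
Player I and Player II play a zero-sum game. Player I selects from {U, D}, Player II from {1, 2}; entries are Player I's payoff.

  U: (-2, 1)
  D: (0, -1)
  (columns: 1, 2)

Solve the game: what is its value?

-1/2

Row minima: U → -2, D → -1; maximin = -1.
Column maxima: 1 → 0, 2 → 1; minimax = 0.
-1 ≠ 0, so there is no saddle point; optimal play is mixed.
Let Player I play U with probability p. Expected payoff against 1: (-2)p + 0(1−p) = −2p; against 2: 1p + (-1)(1−p) = 2p − 1.
Setting these equal: −2p = 2p − 1 ⇒ −4p = -1 ⇒ p = 1/4, and the value is (-2)·(1/4) = -1/2.
For Player II: with q = P(1), equating U's and D's payoffs gives −3q + 1 = q − 1 ⇒ q = 1/2.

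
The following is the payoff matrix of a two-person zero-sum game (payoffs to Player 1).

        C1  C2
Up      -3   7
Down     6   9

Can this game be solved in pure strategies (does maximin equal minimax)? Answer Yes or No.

Row minima: Up → -3, Down → 6; maximin = 6.
Column maxima: C1 → 6, C2 → 9; minimax = 6.
maximin = minimax = 6, so a saddle point exists.

Yes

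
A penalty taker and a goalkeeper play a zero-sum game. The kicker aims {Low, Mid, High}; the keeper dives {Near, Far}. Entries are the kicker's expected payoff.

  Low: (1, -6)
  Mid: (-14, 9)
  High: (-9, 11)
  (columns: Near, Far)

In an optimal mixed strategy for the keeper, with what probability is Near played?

17/27

Row minima: Low → -6, Mid → -14, High → -9; maximin = -6.
Column maxima: Near → 1, Far → 11; minimax = 1.
-6 ≠ 1, so there is no saddle point; optimal play is mixed.
Mid is strictly dominated by High, so the kicker never plays it.
On the remaining 2×2 (Low, High vs Near, Far):
Let the kicker play Low with probability p. Expected payoff against Near: 1p + (-9)(1−p) = 10p − 9; against Far: (-6)p + 11(1−p) = −17p + 11.
Setting these equal: 10p − 9 = −17p + 11 ⇒ 27p = 20 ⇒ p = 20/27, and the value is (10)·(20/27) − 9 = -43/27.
For the keeper: with q = P(Near), equating Low's and High's payoffs gives 7q − 6 = −20q + 11 ⇒ q = 17/27.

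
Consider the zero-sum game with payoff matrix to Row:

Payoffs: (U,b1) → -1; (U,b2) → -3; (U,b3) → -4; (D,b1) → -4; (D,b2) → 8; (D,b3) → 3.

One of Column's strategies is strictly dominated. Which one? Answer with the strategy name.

b3 holds Row's payoff strictly below b2 in every row: -4 < -3, 3 < 8.
So b2 is strictly dominated for Column.

b2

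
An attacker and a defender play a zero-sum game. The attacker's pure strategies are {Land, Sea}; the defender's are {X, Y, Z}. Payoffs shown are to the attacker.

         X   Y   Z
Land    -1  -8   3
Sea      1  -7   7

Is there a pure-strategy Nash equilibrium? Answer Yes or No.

Row minima: Land → -8, Sea → -7; maximin = -7.
Column maxima: X → 1, Y → -7, Z → 7; minimax = -7.
maximin = minimax = -7, so a saddle point exists.

Yes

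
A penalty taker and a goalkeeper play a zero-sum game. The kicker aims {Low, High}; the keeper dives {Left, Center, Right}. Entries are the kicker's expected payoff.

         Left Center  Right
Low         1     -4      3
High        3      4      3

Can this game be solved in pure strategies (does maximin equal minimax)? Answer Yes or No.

Row minima: Low → -4, High → 3; maximin = 3.
Column maxima: Left → 3, Center → 4, Right → 3; minimax = 3.
maximin = minimax = 3, so a saddle point exists.

Yes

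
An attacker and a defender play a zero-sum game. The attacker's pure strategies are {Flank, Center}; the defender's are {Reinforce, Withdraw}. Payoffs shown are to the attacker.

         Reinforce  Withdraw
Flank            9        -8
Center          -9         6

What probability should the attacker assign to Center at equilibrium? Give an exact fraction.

Row minima: Flank → -8, Center → -9; maximin = -8.
Column maxima: Reinforce → 9, Withdraw → 6; minimax = 6.
-8 ≠ 6, so there is no saddle point; optimal play is mixed.
Let the attacker play Flank with probability p. Expected payoff against Reinforce: 9p + (-9)(1−p) = 18p − 9; against Withdraw: (-8)p + 6(1−p) = −14p + 6.
Setting these equal: 18p − 9 = −14p + 6 ⇒ 32p = 15 ⇒ p = 15/32, and the value is (18)·(15/32) − 9 = -9/16.
For the defender: with q = P(Reinforce), equating Flank's and Center's payoffs gives 17q − 8 = −15q + 6 ⇒ q = 7/16.

17/32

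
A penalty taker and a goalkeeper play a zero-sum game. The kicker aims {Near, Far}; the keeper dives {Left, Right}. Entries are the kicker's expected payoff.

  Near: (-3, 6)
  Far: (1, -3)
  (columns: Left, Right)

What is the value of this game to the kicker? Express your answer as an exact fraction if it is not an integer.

-3/13

Row minima: Near → -3, Far → -3; maximin = -3.
Column maxima: Left → 1, Right → 6; minimax = 1.
-3 ≠ 1, so there is no saddle point; optimal play is mixed.
Let the kicker play Near with probability p. Expected payoff against Left: (-3)p + 1(1−p) = −4p + 1; against Right: 6p + (-3)(1−p) = 9p − 3.
Setting these equal: −4p + 1 = 9p − 3 ⇒ −13p = -4 ⇒ p = 4/13, and the value is (-4)·(4/13) + 1 = -3/13.
For the keeper: with q = P(Left), equating Near's and Far's payoffs gives −9q + 6 = 4q − 3 ⇒ q = 9/13.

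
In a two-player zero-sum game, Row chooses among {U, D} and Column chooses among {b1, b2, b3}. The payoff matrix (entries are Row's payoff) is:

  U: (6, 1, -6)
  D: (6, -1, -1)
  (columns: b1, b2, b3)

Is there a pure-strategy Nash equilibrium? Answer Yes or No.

Row minima: U → -6, D → -1; maximin = -1.
Column maxima: b1 → 6, b2 → 1, b3 → -1; minimax = -1.
maximin = minimax = -1, so a saddle point exists.

Yes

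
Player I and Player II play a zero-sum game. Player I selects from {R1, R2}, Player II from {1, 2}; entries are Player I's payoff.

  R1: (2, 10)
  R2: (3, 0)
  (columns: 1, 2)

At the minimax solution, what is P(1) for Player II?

10/11

Row minima: R1 → 2, R2 → 0; maximin = 2.
Column maxima: 1 → 3, 2 → 10; minimax = 3.
2 ≠ 3, so there is no saddle point; optimal play is mixed.
Let Player I play R1 with probability p. Expected payoff against 1: 2p + 3(1−p) = −p + 3; against 2: 10p + 0(1−p) = 10p.
Setting these equal: −p + 3 = 10p ⇒ −11p = -3 ⇒ p = 3/11, and the value is (-1)·(3/11) + 3 = 30/11.
For Player II: with q = P(1), equating R1's and R2's payoffs gives −8q + 10 = 3q ⇒ q = 10/11.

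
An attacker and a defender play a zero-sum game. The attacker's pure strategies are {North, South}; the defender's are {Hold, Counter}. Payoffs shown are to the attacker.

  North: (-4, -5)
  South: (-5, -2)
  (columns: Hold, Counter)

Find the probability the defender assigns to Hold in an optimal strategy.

Row minima: North → -5, South → -5; maximin = -5.
Column maxima: Hold → -4, Counter → -2; minimax = -4.
-5 ≠ -4, so there is no saddle point; optimal play is mixed.
Let the attacker play North with probability p. Expected payoff against Hold: (-4)p + (-5)(1−p) = p − 5; against Counter: (-5)p + (-2)(1−p) = −3p − 2.
Setting these equal: p − 5 = −3p − 2 ⇒ 4p = 3 ⇒ p = 3/4, and the value is (1)·(3/4) − 5 = -17/4.
For the defender: with q = P(Hold), equating North's and South's payoffs gives q − 5 = −3q − 2 ⇒ q = 3/4.

3/4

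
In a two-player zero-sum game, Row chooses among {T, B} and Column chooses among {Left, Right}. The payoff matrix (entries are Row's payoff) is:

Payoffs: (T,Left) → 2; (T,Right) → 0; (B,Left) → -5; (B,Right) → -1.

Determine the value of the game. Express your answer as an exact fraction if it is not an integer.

0

Row minima: T → 0, B → -5; maximin = 0.
Column maxima: Left → 2, Right → 0; minimax = 0.
Since maximin = minimax = 0, there is a saddle point and the value is 0.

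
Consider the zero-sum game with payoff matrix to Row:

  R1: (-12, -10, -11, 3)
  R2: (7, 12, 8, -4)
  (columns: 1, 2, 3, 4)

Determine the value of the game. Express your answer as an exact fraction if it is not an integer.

Row minima: R1 → -12, R2 → -4; maximin = -4.
Column maxima: 1 → 7, 2 → 12, 3 → 8, 4 → 3; minimax = 3.
-4 ≠ 3, so there is no saddle point; optimal play is mixed.
2 is strictly dominated by 1 (it gives Row strictly more in every row), so Column never plays it.
3 is strictly dominated by 1 (it gives Row strictly more in every row), so Column never plays it.
On the remaining 2×2 (R1, R2 vs 1, 4):
Let Row play R1 with probability p. Expected payoff against 1: (-12)p + 7(1−p) = −19p + 7; against 4: 3p + (-4)(1−p) = 7p − 4.
Setting these equal: −19p + 7 = 7p − 4 ⇒ −26p = -11 ⇒ p = 11/26, and the value is (-19)·(11/26) + 7 = -27/26.
For Column: with q = P(1), equating R1's and R2's payoffs gives −15q + 3 = 11q − 4 ⇒ q = 7/26.

-27/26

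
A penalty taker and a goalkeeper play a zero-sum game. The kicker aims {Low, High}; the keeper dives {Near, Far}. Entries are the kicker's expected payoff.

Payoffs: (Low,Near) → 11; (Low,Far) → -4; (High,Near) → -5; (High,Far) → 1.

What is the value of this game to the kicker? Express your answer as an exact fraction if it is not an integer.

Row minima: Low → -4, High → -5; maximin = -4.
Column maxima: Near → 11, Far → 1; minimax = 1.
-4 ≠ 1, so there is no saddle point; optimal play is mixed.
Let the kicker play Low with probability p. Expected payoff against Near: 11p + (-5)(1−p) = 16p − 5; against Far: (-4)p + 1(1−p) = −5p + 1.
Setting these equal: 16p − 5 = −5p + 1 ⇒ 21p = 6 ⇒ p = 2/7, and the value is (16)·(2/7) − 5 = -3/7.
For the keeper: with q = P(Near), equating Low's and High's payoffs gives 15q − 4 = −6q + 1 ⇒ q = 5/21.

-3/7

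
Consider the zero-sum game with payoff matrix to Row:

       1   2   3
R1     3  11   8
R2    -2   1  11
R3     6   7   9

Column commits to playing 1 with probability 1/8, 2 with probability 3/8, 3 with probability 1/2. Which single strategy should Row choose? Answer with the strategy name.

Expected payoff of R1: (1/8)·3 + (3/8)·11 + (1/2)·8 = 17/2.
Expected payoff of R2: (1/8)·(-2) + (3/8)·1 + (1/2)·11 = 45/8.
Expected payoff of R3: (1/8)·6 + (3/8)·7 + (1/2)·9 = 63/8.
The largest is 17/2, so Row's best response is R1.

R1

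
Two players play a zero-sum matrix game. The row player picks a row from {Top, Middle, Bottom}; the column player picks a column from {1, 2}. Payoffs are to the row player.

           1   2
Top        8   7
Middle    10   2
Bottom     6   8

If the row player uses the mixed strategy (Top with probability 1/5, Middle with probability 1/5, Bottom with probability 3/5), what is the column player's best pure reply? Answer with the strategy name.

If the column player plays 1, the row player's expected payoff is (1/5)·8 + (1/5)·10 + (3/5)·6 = 36/5.
If the column player plays 2, the row player's expected payoff is (1/5)·7 + (1/5)·2 + (3/5)·8 = 33/5.
The column player minimizes the row player's payoff; the smallest is 33/5, so the best response is 2.

2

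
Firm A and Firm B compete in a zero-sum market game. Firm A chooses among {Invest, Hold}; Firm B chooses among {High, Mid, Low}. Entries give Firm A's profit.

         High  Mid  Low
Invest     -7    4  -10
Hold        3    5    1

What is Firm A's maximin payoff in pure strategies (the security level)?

Row minima: Invest → -10, Hold → 1.
The best of these is 1.

1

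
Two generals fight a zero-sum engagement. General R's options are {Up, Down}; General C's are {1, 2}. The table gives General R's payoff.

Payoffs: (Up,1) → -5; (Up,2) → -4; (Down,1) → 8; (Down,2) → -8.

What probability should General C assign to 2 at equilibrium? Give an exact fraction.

Row minima: Up → -5, Down → -8; maximin = -5.
Column maxima: 1 → 8, 2 → -4; minimax = -4.
-5 ≠ -4, so there is no saddle point; optimal play is mixed.
Let General R play Up with probability p. Expected payoff against 1: (-5)p + 8(1−p) = −13p + 8; against 2: (-4)p + (-8)(1−p) = 4p − 8.
Setting these equal: −13p + 8 = 4p − 8 ⇒ −17p = -16 ⇒ p = 16/17, and the value is (-13)·(16/17) + 8 = -72/17.
For General C: with q = P(1), equating Up's and Down's payoffs gives −q − 4 = 16q − 8 ⇒ q = 4/17.

13/17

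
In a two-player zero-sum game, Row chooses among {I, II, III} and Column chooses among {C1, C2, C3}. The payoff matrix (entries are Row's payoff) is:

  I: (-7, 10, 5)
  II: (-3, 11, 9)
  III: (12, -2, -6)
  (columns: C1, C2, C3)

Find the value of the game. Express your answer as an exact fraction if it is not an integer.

3

Row minima: I → -7, II → -3, III → -6; maximin = -3.
Column maxima: C1 → 12, C2 → 11, C3 → 9; minimax = 9.
-3 ≠ 9, so there is no saddle point; optimal play is mixed.
I is strictly dominated by II, so Row never plays it.
C2 is strictly dominated by C3 (it gives Row strictly more in every row), so Column never plays it.
On the remaining 2×2 (II, III vs C1, C3):
Let Row play II with probability p. Expected payoff against C1: (-3)p + 12(1−p) = −15p + 12; against C3: 9p + (-6)(1−p) = 15p − 6.
Setting these equal: −15p + 12 = 15p − 6 ⇒ −30p = -18 ⇒ p = 3/5, and the value is (-15)·(3/5) + 12 = 3.
For Column: with q = P(C1), equating II's and III's payoffs gives −12q + 9 = 18q − 6 ⇒ q = 1/2.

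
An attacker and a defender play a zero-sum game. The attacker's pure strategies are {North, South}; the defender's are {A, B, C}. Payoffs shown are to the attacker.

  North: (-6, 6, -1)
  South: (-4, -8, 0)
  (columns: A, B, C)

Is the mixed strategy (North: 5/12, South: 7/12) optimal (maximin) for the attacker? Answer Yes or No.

Against A this mix gives (5/12)·(-6) + (7/12)·(-4) = -29/6.
Against B this mix gives (5/12)·6 + (7/12)·(-8) = -13/6.
Against C this mix gives (5/12)·(-1) + (7/12)·0 = -5/12.
The defender will play A, holding the attacker to -29/6. Shifting weight toward the row that does better against A would raise this floor (the equalizing mix achieves -9/2 against both A and B), so the proposed strategy is not optimal.

No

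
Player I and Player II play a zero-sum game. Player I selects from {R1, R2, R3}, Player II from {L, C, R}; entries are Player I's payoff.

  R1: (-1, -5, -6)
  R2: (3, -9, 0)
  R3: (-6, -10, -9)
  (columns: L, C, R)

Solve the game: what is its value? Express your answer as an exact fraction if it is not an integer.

Row minima: R1 → -6, R2 → -9, R3 → -10; maximin = -6.
Column maxima: L → 3, C → -5, R → 0; minimax = -5.
-6 ≠ -5, so there is no saddle point; optimal play is mixed.
R3 is strictly dominated by R1, so Player I never plays it.
L is strictly dominated by C (it gives Player I strictly more in every row), so Player II never plays it.
On the remaining 2×2 (R1, R2 vs C, R):
Let Player I play R1 with probability p. Expected payoff against C: (-5)p + (-9)(1−p) = 4p − 9; against R: (-6)p + 0(1−p) = −6p.
Setting these equal: 4p − 9 = −6p ⇒ 10p = 9 ⇒ p = 9/10, and the value is (4)·(9/10) − 9 = -27/5.
For Player II: with q = P(C), equating R1's and R2's payoffs gives q − 6 = −9q ⇒ q = 3/5.

-27/5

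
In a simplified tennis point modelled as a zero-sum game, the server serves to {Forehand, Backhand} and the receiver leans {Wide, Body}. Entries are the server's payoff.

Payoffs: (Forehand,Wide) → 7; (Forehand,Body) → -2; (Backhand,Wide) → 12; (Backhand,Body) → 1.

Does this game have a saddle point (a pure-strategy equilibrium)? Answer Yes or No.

Yes

Row minima: Forehand → -2, Backhand → 1; maximin = 1.
Column maxima: Wide → 12, Body → 1; minimax = 1.
maximin = minimax = 1, so a saddle point exists.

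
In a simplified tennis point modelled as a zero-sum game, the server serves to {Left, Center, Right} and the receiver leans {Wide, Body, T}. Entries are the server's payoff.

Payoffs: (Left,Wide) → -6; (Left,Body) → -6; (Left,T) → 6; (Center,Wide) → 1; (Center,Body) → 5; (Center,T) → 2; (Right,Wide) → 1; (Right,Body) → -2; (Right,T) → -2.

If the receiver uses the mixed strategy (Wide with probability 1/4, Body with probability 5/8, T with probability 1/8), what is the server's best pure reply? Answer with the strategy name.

Center

Expected payoff of Left: (1/4)·(-6) + (5/8)·(-6) + (1/8)·6 = -9/2.
Expected payoff of Center: (1/4)·1 + (5/8)·5 + (1/8)·2 = 29/8.
Expected payoff of Right: (1/4)·1 + (5/8)·(-2) + (1/8)·(-2) = -5/4.
The largest is 29/8, so the server's best response is Center.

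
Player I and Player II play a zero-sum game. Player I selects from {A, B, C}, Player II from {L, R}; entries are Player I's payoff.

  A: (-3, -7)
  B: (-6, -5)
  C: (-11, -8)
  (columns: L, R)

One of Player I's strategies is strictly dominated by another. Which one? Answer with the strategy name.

C

A gives a strictly higher payoff than C against every column: -3 > -11, -7 > -8.
So C is strictly dominated and Player I never plays it.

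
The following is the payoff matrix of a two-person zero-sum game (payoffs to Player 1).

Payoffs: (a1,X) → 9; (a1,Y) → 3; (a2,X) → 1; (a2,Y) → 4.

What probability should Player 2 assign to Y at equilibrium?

Row minima: a1 → 3, a2 → 1; maximin = 3.
Column maxima: X → 9, Y → 4; minimax = 4.
3 ≠ 4, so there is no saddle point; optimal play is mixed.
Let Player 1 play a1 with probability p. Expected payoff against X: 9p + 1(1−p) = 8p + 1; against Y: 3p + 4(1−p) = −p + 4.
Setting these equal: 8p + 1 = −p + 4 ⇒ 9p = 3 ⇒ p = 1/3, and the value is (8)·(1/3) + 1 = 11/3.
For Player 2: with q = P(X), equating a1's and a2's payoffs gives 6q + 3 = −3q + 4 ⇒ q = 1/9.

8/9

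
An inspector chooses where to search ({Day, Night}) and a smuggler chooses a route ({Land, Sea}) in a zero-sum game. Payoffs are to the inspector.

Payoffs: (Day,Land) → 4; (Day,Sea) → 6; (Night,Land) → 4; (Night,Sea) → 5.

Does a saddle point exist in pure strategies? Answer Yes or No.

Row minima: Day → 4, Night → 4; maximin = 4.
Column maxima: Land → 4, Sea → 6; minimax = 4.
maximin = minimax = 4, so a saddle point exists.

Yes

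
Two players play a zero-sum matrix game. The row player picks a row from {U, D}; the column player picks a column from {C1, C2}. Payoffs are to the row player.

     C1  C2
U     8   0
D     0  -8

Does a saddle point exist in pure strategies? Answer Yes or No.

Row minima: U → 0, D → -8; maximin = 0.
Column maxima: C1 → 8, C2 → 0; minimax = 0.
maximin = minimax = 0, so a saddle point exists.

Yes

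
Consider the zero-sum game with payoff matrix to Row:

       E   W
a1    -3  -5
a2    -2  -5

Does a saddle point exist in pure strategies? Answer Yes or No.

Yes

Row minima: a1 → -5, a2 → -5; maximin = -5.
Column maxima: E → -2, W → -5; minimax = -5.
maximin = minimax = -5, so a saddle point exists.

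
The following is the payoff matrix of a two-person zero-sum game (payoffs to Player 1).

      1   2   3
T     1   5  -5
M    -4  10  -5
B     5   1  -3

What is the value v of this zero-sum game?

-3

Row minima: T → -5, M → -5, B → -3; maximin = -3.
Column maxima: 1 → 5, 2 → 10, 3 → -3; minimax = -3.
Since maximin = minimax = -3, there is a saddle point and the value is -3.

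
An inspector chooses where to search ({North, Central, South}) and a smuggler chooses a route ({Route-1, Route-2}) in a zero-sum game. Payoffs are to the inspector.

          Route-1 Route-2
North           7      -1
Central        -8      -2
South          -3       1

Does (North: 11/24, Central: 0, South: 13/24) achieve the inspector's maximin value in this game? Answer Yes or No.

No

Against Route-1 this mix gives (11/24)·7 + (13/24)·(-3) = 19/12.
Against Route-2 this mix gives (11/24)·(-1) + (13/24)·1 = 1/12.
The smuggler will play Route-2, holding the inspector to 1/12. Shifting weight toward the row that does better against Route-2 would raise this floor (the equalizing mix achieves 1/3 against both Route-2 and Route-1), so the proposed strategy is not optimal.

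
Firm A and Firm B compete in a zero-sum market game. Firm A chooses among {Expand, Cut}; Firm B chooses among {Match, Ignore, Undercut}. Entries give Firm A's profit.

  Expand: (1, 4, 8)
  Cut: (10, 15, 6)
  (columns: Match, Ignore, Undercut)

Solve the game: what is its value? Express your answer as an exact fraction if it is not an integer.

Row minima: Expand → 1, Cut → 6; maximin = 6.
Column maxima: Match → 10, Ignore → 15, Undercut → 8; minimax = 8.
6 ≠ 8, so there is no saddle point; optimal play is mixed.
Ignore is strictly dominated by Match (it gives Firm A strictly more in every row), so Firm B never plays it.
On the remaining 2×2 (Expand, Cut vs Match, Undercut):
Let Firm A play Expand with probability p. Expected payoff against Match: 1p + 10(1−p) = −9p + 10; against Undercut: 8p + 6(1−p) = 2p + 6.
Setting these equal: −9p + 10 = 2p + 6 ⇒ −11p = -4 ⇒ p = 4/11, and the value is (-9)·(4/11) + 10 = 74/11.
For Firm B: with q = P(Match), equating Expand's and Cut's payoffs gives −7q + 8 = 4q + 6 ⇒ q = 2/11.

74/11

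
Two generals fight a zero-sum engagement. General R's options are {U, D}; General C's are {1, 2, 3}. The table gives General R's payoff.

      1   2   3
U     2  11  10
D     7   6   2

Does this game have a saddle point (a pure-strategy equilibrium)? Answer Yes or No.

Row minima: U → 2, D → 2; maximin = 2.
Column maxima: 1 → 7, 2 → 11, 3 → 10; minimax = 7.
2 ≠ 7, so no pure-strategy equilibrium exists.

No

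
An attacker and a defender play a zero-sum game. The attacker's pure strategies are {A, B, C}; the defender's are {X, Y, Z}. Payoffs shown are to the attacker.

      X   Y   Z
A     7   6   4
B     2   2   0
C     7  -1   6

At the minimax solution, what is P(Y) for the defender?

2/9

Row minima: A → 4, B → 0, C → -1; maximin = 4.
Column maxima: X → 7, Y → 6, Z → 6; minimax = 6.
4 ≠ 6, so there is no saddle point; optimal play is mixed.
B is strictly dominated by A, so the attacker never plays it.
With B eliminated, X is strictly dominated by Y (it gives the attacker strictly more in every remaining row), so the defender never plays it.
On the remaining 2×2 (A, C vs Y, Z):
Let the attacker play A with probability p. Expected payoff against Y: 6p + (-1)(1−p) = 7p − 1; against Z: 4p + 6(1−p) = −2p + 6.
Setting these equal: 7p − 1 = −2p + 6 ⇒ 9p = 7 ⇒ p = 7/9, and the value is (7)·(7/9) − 1 = 40/9.
For the defender: with q = P(Y), equating A's and C's payoffs gives 2q + 4 = −7q + 6 ⇒ q = 2/9.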